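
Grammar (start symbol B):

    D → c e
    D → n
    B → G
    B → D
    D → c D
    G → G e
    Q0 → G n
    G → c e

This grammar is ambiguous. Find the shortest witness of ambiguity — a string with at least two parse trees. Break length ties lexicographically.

c e

length 1: no string has ≥2 trees
length 2: c e has 2 parse trees

Two derivations of c e:
  B ⇒ G ⇒ c e
  B ⇒ D ⇒ c e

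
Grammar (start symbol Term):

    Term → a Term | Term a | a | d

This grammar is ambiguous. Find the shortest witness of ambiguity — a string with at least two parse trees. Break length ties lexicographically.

a a

length 1: no string has ≥2 trees
length 2: a a has 2 parse trees

Two derivations of a a:
  Term ⇒ a Term ⇒ a a
  Term ⇒ Term a ⇒ a a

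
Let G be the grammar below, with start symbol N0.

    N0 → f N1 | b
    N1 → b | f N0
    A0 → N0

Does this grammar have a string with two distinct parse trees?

Unambiguous

(A0 is unreachable from N0, so its rules don't affect L(N0).) The reachable rules are right-linear with at most one rule per (nonterminal, next-terminal) pair. Each input token forces the next rule, so parsing is deterministic.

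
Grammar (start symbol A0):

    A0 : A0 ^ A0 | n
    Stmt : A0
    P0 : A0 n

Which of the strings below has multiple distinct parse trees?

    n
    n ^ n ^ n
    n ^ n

n: 1 tree
n ^ n ^ n: 2 trees
n ^ n: 1 tree

n ^ n ^ n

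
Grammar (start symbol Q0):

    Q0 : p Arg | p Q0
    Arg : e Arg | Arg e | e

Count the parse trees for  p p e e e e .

Parse trees for p p e e e e:
  [Q0 p [Q0 p [Arg e [Arg e [Arg e [Arg e]]]]]]
  [Q0 p [Q0 p [Arg e [Arg e [Arg [Arg e] e]]]]]
  [Q0 p [Q0 p [Arg e [Arg [Arg e [Arg e]] e]]]]
  [Q0 p [Q0 p [Arg e [Arg [Arg [Arg e] e] e]]]]
  [Q0 p [Q0 p [Arg [Arg e [Arg e [Arg e]]] e]]]
  [Q0 p [Q0 p [Arg [Arg e [Arg [Arg e] e]] e]]]
  [Q0 p [Q0 p [Arg [Arg [Arg e [Arg e]] e] e]]]
  [Q0 p [Q0 p [Arg [Arg [Arg [Arg e] e] e] e]]]

8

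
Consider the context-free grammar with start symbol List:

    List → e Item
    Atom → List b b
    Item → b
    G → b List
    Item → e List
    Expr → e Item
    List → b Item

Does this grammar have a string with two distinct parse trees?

Unambiguous

Only List, Item are reachable from List; ignoring the rest: Each reachable nonterminal has at most one production per leading terminal, and all productions are right-linear; the derivation is determined token-by-token.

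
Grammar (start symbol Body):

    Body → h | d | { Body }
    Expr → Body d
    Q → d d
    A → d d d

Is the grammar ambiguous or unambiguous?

Unambiguous

(Expr, Q, A are unreachable from Body, so their rules don't affect L(Body).) L(Body) is { openⁿ atom closeⁿ : n ≥ 0 }. The bracket depth fixes n, and the derivation is forced at every step.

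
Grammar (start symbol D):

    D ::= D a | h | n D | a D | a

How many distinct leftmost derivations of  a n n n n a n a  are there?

Parse trees for a n n n n a n a:
  [D a [D n [D n [D n [D n [D a [D n [D a]]]]]]]]

1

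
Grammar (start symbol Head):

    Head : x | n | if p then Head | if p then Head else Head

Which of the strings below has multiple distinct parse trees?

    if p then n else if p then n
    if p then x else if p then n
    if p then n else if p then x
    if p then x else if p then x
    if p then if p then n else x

if p then if p then n else x

if p then n else if p then n: 1 tree
if p then x else if p then n: 1 tree
if p then n else if p then x: 1 tree
if p then x else if p then x: 1 tree
if p then if p then n else x: 2 trees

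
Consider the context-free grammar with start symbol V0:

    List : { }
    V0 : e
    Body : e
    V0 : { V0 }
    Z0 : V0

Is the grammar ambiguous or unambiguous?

Unambiguous

(List, Body, Z0 are unreachable from V0, so their rules don't affect L(V0).) L(V0) is { openⁿ atom closeⁿ : n ≥ 0 }. The bracket depth fixes n, and the derivation is forced at every step.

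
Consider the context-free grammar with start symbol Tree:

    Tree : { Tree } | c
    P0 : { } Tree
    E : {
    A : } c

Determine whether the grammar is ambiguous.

Only Tree is reachable from Tree; ignoring the rest: L(Tree) is { openⁿ atom closeⁿ : n ≥ 0 }. The bracket depth fixes n, and the derivation is forced at every step.

Unambiguous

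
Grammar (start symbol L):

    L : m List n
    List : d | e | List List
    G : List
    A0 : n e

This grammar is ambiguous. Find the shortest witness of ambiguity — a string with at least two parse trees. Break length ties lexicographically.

m d d d n

length 3: no string has ≥2 trees
length 4: no string has ≥2 trees
length 5: m d d d n has 2 parse trees

Two derivations of m d d d n:
  L ⇒ m List n ⇒ m List List n ⇒ m d List n ⇒ m d List List n ⇒ m d d List n ⇒ m d d d n
  L ⇒ m List n ⇒ m List List n ⇒ m List List List n ⇒ m d List List n ⇒ m d d List n ⇒ m d d d n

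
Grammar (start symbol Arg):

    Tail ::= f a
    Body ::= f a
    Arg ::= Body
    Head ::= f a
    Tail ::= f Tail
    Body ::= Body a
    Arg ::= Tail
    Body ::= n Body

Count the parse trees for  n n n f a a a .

10

Parse trees for n n n f a a a (showing first 6 of 10):
  [Arg [Body [Body [Body n [Body n [Body n [Body f a]]]] a] a]]
  [Arg [Body [Body n [Body [Body n [Body n [Body f a]]] a]] a]]
  [Arg [Body [Body n [Body n [Body [Body n [Body f a]] a]]] a]]
  [Arg [Body [Body n [Body n [Body n [Body [Body f a] a]]]] a]]
  [Arg [Body n [Body [Body [Body n [Body n [Body f a]]] a] a]]]
  [Arg [Body n [Body [Body n [Body [Body n [Body f a]] a]] a]]]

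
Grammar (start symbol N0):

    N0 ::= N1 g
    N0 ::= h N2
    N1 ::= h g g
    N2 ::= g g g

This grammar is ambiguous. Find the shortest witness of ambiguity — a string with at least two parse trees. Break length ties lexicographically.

h g g g

length 4: h g g g has 2 parse trees

Two derivations of h g g g:
  N0 ⇒ N1 g ⇒ h g g g
  N0 ⇒ h N2 ⇒ h g g g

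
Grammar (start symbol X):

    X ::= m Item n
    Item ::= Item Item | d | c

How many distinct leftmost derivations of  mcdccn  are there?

Parse trees for mcdccn:
  [X m [Item [Item c] [Item [Item d] [Item [Item c] [Item c]]]] n]
  [X m [Item [Item c] [Item [Item [Item d] [Item c]] [Item c]]] n]
  [X m [Item [Item [Item c] [Item d]] [Item [Item c] [Item c]]] n]
  [X m [Item [Item [Item c] [Item [Item d] [Item c]]] [Item c]] n]
  [X m [Item [Item [Item [Item c] [Item d]] [Item c]] [Item c]] n]

5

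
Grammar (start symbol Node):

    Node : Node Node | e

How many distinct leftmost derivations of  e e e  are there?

Parse trees for e e e:
  [Node [Node e] [Node [Node e] [Node e]]]
  [Node [Node [Node e] [Node e]] [Node e]]

2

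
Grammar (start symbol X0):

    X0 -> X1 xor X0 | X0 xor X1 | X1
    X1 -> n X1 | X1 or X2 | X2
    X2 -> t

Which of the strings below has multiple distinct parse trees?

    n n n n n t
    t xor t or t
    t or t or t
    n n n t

n n n n n t: 1 tree
t xor t or t: 2 trees
t or t or t: 1 tree
n n n t: 1 tree

t xor t or t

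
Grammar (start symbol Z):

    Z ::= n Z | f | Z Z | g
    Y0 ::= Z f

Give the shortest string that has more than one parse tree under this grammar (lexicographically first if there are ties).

f f f

length 1: no string has ≥2 trees
length 2: no string has ≥2 trees
length 3: f f f has 2 parse trees

Two derivations of f f f:
  Z ⇒ Z Z ⇒ f Z ⇒ f Z Z ⇒ f f Z ⇒ f f f
  Z ⇒ Z Z ⇒ Z Z Z ⇒ f Z Z ⇒ f f Z ⇒ f f f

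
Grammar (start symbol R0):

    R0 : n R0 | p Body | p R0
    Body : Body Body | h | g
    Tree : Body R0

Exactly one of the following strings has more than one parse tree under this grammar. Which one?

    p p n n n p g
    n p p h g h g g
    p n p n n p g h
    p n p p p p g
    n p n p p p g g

p p n n n p g: 1 tree
n p p h g h g g: 14 trees
p n p n n p g h: 1 tree
p n p p p p g: 1 tree
n p n p p p g g: 1 tree

n p p h g h g g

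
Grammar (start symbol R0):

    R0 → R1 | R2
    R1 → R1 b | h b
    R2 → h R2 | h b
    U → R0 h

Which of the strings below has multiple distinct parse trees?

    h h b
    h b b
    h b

h h b: 1 tree
h b b: 1 tree
h b: 2 trees

h b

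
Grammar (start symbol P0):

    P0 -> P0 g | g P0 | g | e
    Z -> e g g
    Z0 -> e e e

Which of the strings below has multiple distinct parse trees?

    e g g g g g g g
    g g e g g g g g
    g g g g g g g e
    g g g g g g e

e g g g g g g g: 1 tree
g g e g g g g g: 21 trees
g g g g g g g e: 1 tree
g g g g g g e: 1 tree

g g e g g g g g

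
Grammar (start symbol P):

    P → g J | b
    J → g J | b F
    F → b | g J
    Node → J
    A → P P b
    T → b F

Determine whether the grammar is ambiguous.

Unambiguous

Only P, J, F are reachable from P; ignoring the rest: The reachable rules are right-linear with at most one rule per (nonterminal, next-terminal) pair. Each input token forces the next rule, so parsing is deterministic.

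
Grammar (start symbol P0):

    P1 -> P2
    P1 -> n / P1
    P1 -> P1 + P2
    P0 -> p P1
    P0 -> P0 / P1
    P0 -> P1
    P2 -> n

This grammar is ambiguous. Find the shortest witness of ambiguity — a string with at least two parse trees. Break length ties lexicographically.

length 1: no string has ≥2 trees
length 2: no string has ≥2 trees
length 3: n / n has 2 parse trees

Two derivations of n / n:
  P0 ⇒ P0 / P1 ⇒ P1 / P1 ⇒ P2 / P1 ⇒ n / P1 ⇒ n / P2 ⇒ n / n
  P0 ⇒ P1 ⇒ n / P1 ⇒ n / P2 ⇒ n / n

n / n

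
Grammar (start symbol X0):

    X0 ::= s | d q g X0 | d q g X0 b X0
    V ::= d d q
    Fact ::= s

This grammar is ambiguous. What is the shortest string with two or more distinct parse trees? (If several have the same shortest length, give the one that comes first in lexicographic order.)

d q g d q g s b s

length 1: no string has ≥2 trees
length 4: no string has ≥2 trees
length 6: no string has ≥2 trees
length 7: no string has ≥2 trees
length 9: d q g d q g s b s has 2 parse trees

Two derivations of d q g d q g s b s:
  X0 ⇒ d q g X0 ⇒ d q g d q g X0 b X0 ⇒ d q g d q g s b X0 ⇒ d q g d q g s b s
  X0 ⇒ d q g X0 b X0 ⇒ d q g d q g X0 b X0 ⇒ d q g d q g s b X0 ⇒ d q g d q g s b s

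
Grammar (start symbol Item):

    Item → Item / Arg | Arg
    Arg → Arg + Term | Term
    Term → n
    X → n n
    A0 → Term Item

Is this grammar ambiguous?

Unambiguous

Only Item, Arg, Term are reachable from Item; ignoring the rest: This is a standard precedence ladder (Item over Arg over Term), with each level left-recursive on its own operator ('/' at Item, '+' at Arg). That structure is LR(1), hence unambiguous.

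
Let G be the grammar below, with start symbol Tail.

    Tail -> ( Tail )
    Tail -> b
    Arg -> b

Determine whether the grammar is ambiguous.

Only Tail is reachable from Tail; ignoring the rest: L(Tail) is { openⁿ atom closeⁿ : n ≥ 0 }. The bracket depth fixes n, and the derivation is forced at every step.

Unambiguous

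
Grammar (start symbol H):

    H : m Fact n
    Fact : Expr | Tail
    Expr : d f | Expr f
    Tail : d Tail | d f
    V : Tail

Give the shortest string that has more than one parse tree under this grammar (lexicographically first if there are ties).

length 4: m d f n has 2 parse trees

Two derivations of m d f n:
  H ⇒ m Fact n ⇒ m Expr n ⇒ m d f n
  H ⇒ m Fact n ⇒ m Tail n ⇒ m d f n

m d f n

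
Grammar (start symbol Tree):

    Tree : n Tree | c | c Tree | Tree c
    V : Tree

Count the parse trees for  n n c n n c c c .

Parse trees for n n c n n c c c (showing first 6 of 29):
  [Tree n [Tree n [Tree c [Tree n [Tree n [Tree c [Tree c [Tree c]]]]]]]]
  [Tree n [Tree n [Tree c [Tree n [Tree n [Tree c [Tree [Tree c] c]]]]]]]
  [Tree n [Tree n [Tree c [Tree n [Tree n [Tree [Tree c [Tree c]] c]]]]]]
  [Tree n [Tree n [Tree c [Tree n [Tree n [Tree [Tree [Tree c] c] c]]]]]]
  [Tree n [Tree n [Tree c [Tree n [Tree [Tree n [Tree c [Tree c]]] c]]]]]
  [Tree n [Tree n [Tree c [Tree n [Tree [Tree n [Tree [Tree c] c]] c]]]]]

29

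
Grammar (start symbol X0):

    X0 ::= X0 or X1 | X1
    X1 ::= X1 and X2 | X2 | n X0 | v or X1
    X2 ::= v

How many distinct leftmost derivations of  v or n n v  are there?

2

Parse trees for v or n n v:
  [X0 [X0 [X1 [X2 v]]] or [X1 n [X0 [X1 n [X0 [X1 [X2 v]]]]]]]
  [X0 [X1 v or [X1 n [X0 [X1 n [X0 [X1 [X2 v]]]]]]]]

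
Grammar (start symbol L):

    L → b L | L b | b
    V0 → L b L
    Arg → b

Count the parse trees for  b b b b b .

Parse trees for b b b b b (showing first 6 of 16):
  [L b [L b [L b [L b [L b]]]]]
  [L b [L b [L b [L [L b] b]]]]
  [L b [L b [L [L b [L b]] b]]]
  [L b [L b [L [L [L b] b] b]]]
  [L b [L [L b [L b [L b]]] b]]
  [L b [L [L b [L [L b] b]] b]]

16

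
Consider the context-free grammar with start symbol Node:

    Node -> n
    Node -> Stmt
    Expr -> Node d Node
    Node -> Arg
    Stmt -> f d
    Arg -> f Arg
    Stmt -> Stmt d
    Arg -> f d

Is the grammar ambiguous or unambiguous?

Witness: f d

Derivation 1: Node ⇒ Stmt ⇒ f d
Derivation 2: Node ⇒ Arg ⇒ f d

Two distinct leftmost derivations for the same string.

Ambiguous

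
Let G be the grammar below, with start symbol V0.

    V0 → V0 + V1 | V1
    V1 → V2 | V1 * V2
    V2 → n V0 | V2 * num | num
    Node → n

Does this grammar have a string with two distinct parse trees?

Ambiguous

Witness: num * num

Derivation 1: V0 ⇒ V1 ⇒ V2 ⇒ V2 * num ⇒ num * num
Derivation 2: V0 ⇒ V1 ⇒ V1 * V2 ⇒ V2 * V2 ⇒ num * V2 ⇒ num * num

Two distinct leftmost derivations for the same string.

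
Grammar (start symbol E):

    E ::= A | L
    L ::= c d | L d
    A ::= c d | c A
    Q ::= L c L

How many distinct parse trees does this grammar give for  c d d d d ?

1

Parse trees for c d d d d:
  [E [L [L [L [L c d] d] d] d]]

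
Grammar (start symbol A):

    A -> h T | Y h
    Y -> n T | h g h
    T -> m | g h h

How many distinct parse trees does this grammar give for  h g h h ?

2

Parse trees for h g h h:
  [A h [T g h h]]
  [A [Y h g h] h]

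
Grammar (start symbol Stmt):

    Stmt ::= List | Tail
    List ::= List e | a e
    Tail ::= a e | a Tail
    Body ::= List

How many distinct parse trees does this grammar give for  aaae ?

Parse trees for aaae:
  [Stmt [Tail a [Tail a [Tail a e]]]]

1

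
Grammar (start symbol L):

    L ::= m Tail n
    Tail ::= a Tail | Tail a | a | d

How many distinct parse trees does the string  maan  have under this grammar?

2

Parse trees for maan:
  [L m [Tail a [Tail a]] n]
  [L m [Tail [Tail a] a] n]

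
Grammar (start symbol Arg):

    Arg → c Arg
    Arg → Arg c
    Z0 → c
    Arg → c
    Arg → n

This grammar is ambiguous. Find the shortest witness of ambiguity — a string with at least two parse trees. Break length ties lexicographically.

length 1: no string has ≥2 trees
length 2: c c has 2 parse trees

Two derivations of c c:
  Arg ⇒ c Arg ⇒ c c
  Arg ⇒ Arg c ⇒ c c

c c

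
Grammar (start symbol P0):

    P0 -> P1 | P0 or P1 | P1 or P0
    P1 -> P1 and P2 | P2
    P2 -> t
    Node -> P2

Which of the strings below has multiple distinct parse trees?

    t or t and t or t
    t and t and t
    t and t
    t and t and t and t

t or t and t or t

t or t and t or t: 4 trees
t and t and t: 1 tree
t and t: 1 tree
t and t and t and t: 1 tree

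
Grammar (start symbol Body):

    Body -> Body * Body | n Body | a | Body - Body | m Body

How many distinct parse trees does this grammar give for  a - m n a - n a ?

Parse trees for a - m n a - n a:
  [Body [Body a] - [Body [Body m [Body n [Body a]]] - [Body n [Body a]]]]
  [Body [Body a] - [Body m [Body n [Body [Body a] - [Body n [Body a]]]]]]
  [Body [Body a] - [Body m [Body [Body n [Body a]] - [Body n [Body a]]]]]
  [Body [Body [Body a] - [Body m [Body n [Body a]]]] - [Body n [Body a]]]

4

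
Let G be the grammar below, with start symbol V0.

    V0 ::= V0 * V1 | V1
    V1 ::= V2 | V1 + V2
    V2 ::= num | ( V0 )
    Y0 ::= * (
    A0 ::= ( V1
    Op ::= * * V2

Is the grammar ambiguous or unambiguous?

Unambiguous

(Y0, A0, Op are unreachable from V0, so their rules don't affect L(V0).) V0 → V0 * V1 | V1  ;  V1 → V1 + V2 | V2  — a left-associative chain with V2 at the bottom. Each string factors uniquely by precedence.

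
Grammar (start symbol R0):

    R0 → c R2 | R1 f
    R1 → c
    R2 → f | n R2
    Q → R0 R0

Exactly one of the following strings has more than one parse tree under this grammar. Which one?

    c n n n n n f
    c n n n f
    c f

c f

c n n n n n f: 1 tree
c n n n f: 1 tree
c f: 2 trees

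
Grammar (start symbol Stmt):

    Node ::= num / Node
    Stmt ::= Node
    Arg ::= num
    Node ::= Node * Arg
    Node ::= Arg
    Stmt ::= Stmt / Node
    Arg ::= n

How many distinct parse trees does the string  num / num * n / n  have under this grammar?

Parse trees for num / num * n / n:
  [Stmt [Stmt [Node num / [Node [Node [Arg num]] * [Arg n]]]] / [Node [Arg n]]]
  [Stmt [Stmt [Node [Node num / [Node [Arg num]]] * [Arg n]]] / [Node [Arg n]]]
  [Stmt [Stmt [Stmt [Node [Arg num]]] / [Node [Node [Arg num]] * [Arg n]]] / [Node [Arg n]]]

3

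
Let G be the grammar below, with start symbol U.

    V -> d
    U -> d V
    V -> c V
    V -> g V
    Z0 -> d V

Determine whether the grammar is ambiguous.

(Z0 is unreachable from U, so its rules don't affect L(U).) Each reachable nonterminal has at most one production per leading terminal, and all productions are right-linear; the derivation is determined token-by-token.

Unambiguous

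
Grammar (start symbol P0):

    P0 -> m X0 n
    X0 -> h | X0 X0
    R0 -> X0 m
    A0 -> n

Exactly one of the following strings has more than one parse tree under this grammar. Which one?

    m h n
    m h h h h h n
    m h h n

m h h h h h n

m h n: 1 tree
m h h h h h n: 14 trees
m h h n: 1 tree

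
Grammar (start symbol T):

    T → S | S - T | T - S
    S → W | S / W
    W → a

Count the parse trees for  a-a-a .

4

Parse trees for a-a-a:
  [T [S [W a]] - [T [S [W a]] - [T [S [W a]]]]]
  [T [S [W a]] - [T [T [S [W a]]] - [S [W a]]]]
  [T [T [S [W a]] - [T [S [W a]]]] - [S [W a]]]
  [T [T [T [S [W a]]] - [S [W a]]] - [S [W a]]]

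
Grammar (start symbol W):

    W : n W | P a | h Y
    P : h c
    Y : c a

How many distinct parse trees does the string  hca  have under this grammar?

Parse trees for hca:
  [W [P h c] a]
  [W h [Y c a]]

2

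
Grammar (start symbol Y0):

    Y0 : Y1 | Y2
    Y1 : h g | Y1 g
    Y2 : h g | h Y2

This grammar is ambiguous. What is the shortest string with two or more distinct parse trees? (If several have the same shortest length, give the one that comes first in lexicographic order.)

h g

length 2: h g has 2 parse trees

Two derivations of h g:
  Y0 ⇒ Y1 ⇒ h g
  Y0 ⇒ Y2 ⇒ h g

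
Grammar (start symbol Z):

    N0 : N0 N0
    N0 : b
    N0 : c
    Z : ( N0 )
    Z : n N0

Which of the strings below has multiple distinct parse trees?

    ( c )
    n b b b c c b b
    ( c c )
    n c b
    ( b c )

( c ): 1 tree
n b b b c c b b: 132 trees
( c c ): 1 tree
n c b: 1 tree
( b c ): 1 tree

n b b b c c b b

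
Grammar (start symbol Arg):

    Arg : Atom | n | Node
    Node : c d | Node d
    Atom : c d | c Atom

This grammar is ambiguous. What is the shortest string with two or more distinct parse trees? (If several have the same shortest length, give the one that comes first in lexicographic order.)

length 1: no string has ≥2 trees
length 2: c d has 2 parse trees

Two derivations of c d:
  Arg ⇒ Atom ⇒ c d
  Arg ⇒ Node ⇒ c d

c d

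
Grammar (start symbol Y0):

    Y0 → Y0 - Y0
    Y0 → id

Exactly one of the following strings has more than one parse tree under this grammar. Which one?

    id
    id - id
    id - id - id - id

id - id - id - id

id: 1 tree
id - id: 1 tree
id - id - id - id: 5 trees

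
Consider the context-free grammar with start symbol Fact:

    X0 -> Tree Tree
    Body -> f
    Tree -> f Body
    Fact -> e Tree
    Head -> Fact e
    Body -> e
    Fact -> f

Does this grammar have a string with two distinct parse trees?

(Head, X0 are unreachable from Fact, so their rules don't affect L(Fact).) The reachable rules are right-linear with at most one rule per (nonterminal, next-terminal) pair. Each input token forces the next rule, so parsing is deterministic.

Unambiguous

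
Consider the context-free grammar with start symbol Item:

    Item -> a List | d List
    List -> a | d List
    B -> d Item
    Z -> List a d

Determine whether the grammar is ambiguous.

Only Item, List are reachable from Item; ignoring the rest: Each reachable nonterminal has at most one production per leading terminal, and all productions are right-linear; the derivation is determined token-by-token.

Unambiguous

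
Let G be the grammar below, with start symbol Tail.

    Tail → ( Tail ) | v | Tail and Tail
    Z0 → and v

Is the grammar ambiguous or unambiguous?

Ambiguous

Witness: v and v and v

Derivation 1: Tail ⇒ Tail and Tail ⇒ v and Tail ⇒ v and Tail and Tail ⇒ v and v and Tail ⇒ v and v and v
Derivation 2: Tail ⇒ Tail and Tail ⇒ Tail and Tail and Tail ⇒ v and Tail and Tail ⇒ v and v and Tail ⇒ v and v and v

Two distinct leftmost derivations for the same string.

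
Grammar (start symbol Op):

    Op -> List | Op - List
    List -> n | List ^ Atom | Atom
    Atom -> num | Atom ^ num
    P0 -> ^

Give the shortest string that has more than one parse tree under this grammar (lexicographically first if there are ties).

num ^ num

length 1: no string has ≥2 trees
length 3: num ^ num has 2 parse trees

Two derivations of num ^ num:
  Op ⇒ List ⇒ List ^ Atom ⇒ Atom ^ Atom ⇒ num ^ Atom ⇒ num ^ num
  Op ⇒ List ⇒ Atom ⇒ Atom ^ num ⇒ num ^ num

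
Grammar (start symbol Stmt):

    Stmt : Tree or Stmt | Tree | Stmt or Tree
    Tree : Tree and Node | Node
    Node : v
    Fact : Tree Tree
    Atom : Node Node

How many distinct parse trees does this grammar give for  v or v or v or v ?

Parse trees for v or v or v or v:
  [Stmt [Tree [Node v]] or [Stmt [Tree [Node v]] or [Stmt [Tree [Node v]] or [Stmt [Tree [Node v]]]]]]
  [Stmt [Tree [Node v]] or [Stmt [Tree [Node v]] or [Stmt [Stmt [Tree [Node v]]] or [Tree [Node v]]]]]
  [Stmt [Tree [Node v]] or [Stmt [Stmt [Tree [Node v]] or [Stmt [Tree [Node v]]]] or [Tree [Node v]]]]
  [Stmt [Tree [Node v]] or [Stmt [Stmt [Stmt [Tree [Node v]]] or [Tree [Node v]]] or [Tree [Node v]]]]
  [Stmt [Stmt [Tree [Node v]] or [Stmt [Tree [Node v]] or [Stmt [Tree [Node v]]]]] or [Tree [Node v]]]
  [Stmt [Stmt [Tree [Node v]] or [Stmt [Stmt [Tree [Node v]]] or [Tree [Node v]]]] or [Tree [Node v]]]
  [Stmt [Stmt [Stmt [Tree [Node v]] or [Stmt [Tree [Node v]]]] or [Tree [Node v]]] or [Tree [Node v]]]
  [Stmt [Stmt [Stmt [Stmt [Tree [Node v]]] or [Tree [Node v]]] or [Tree [Node v]]] or [Tree [Node v]]]

8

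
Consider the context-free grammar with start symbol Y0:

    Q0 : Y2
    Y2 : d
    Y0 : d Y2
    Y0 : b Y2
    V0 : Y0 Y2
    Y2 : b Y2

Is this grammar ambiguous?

Unambiguous

Only Y0, Y2 are reachable from Y0; ignoring the rest: Restricted to the reachable nonterminals, every rule has the form A → t or A → t B, and no two rules for the same A share a first terminal. The grammar encodes a DFA — one run per string.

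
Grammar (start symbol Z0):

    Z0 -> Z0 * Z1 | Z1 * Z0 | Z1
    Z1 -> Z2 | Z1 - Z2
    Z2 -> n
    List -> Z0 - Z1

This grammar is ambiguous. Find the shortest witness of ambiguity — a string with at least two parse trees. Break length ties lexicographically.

n * n

length 1: no string has ≥2 trees
length 3: n * n has 2 parse trees

Two derivations of n * n:
  Z0 ⇒ Z0 * Z1 ⇒ Z1 * Z1 ⇒ Z2 * Z1 ⇒ n * Z1 ⇒ n * Z2 ⇒ n * n
  Z0 ⇒ Z1 * Z0 ⇒ Z2 * Z0 ⇒ n * Z0 ⇒ n * Z1 ⇒ n * Z2 ⇒ n * n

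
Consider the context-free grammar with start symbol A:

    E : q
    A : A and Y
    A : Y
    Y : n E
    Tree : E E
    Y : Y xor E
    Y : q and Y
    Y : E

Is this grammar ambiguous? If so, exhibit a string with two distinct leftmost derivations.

Ambiguous

Witness: q and q

Derivation 1: A ⇒ A and Y ⇒ Y and Y ⇒ E and Y ⇒ q and Y ⇒ q and E ⇒ q and q
Derivation 2: A ⇒ Y ⇒ q and Y ⇒ q and E ⇒ q and q

Two distinct leftmost derivations for the same string.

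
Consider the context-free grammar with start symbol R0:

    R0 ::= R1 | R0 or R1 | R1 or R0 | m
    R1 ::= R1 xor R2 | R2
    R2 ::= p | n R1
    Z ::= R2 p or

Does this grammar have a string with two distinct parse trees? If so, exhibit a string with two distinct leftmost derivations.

Witness: p or p

Derivation 1: R0 ⇒ R0 or R1 ⇒ R1 or R1 ⇒ R2 or R1 ⇒ p or R1 ⇒ p or R2 ⇒ p or p
Derivation 2: R0 ⇒ R1 or R0 ⇒ R2 or R0 ⇒ p or R0 ⇒ p or R1 ⇒ p or R2 ⇒ p or p

Two distinct leftmost derivations for the same string.

Ambiguous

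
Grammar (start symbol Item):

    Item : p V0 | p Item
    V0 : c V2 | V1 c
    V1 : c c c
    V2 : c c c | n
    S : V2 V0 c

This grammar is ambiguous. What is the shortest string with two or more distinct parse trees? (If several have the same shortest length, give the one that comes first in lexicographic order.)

p c c c c

length 3: no string has ≥2 trees
length 4: no string has ≥2 trees
length 5: p c c c c has 2 parse trees

Two derivations of p c c c c:
  Item ⇒ p V0 ⇒ p c V2 ⇒ p c c c c
  Item ⇒ p V0 ⇒ p V1 c ⇒ p c c c c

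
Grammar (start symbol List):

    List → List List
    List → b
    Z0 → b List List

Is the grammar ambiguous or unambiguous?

Ambiguous

Witness: b b b

Derivation 1: List ⇒ List List ⇒ List List List ⇒ b List List ⇒ b b List ⇒ b b b
Derivation 2: List ⇒ List List ⇒ b List ⇒ b List List ⇒ b b List ⇒ b b b

Two distinct leftmost derivations for the same string.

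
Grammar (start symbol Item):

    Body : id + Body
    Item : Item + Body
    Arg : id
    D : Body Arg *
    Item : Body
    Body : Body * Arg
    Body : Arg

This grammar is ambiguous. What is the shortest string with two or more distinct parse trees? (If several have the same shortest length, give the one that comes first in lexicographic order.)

length 1: no string has ≥2 trees
length 3: id + id has 2 parse trees

Two derivations of id + id:
  Item ⇒ Item + Body ⇒ Body + Body ⇒ Arg + Body ⇒ id + Body ⇒ id + Arg ⇒ id + id
  Item ⇒ Body ⇒ id + Body ⇒ id + Arg ⇒ id + id

id + id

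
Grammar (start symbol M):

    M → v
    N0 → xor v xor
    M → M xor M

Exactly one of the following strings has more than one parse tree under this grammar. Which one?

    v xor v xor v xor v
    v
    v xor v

v xor v xor v xor v: 5 trees
v: 1 tree
v xor v: 1 tree

v xor v xor v xor v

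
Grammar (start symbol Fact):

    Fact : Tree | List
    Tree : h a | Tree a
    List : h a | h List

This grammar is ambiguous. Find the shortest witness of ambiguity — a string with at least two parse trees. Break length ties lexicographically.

length 2: h a has 2 parse trees

Two derivations of h a:
  Fact ⇒ Tree ⇒ h a
  Fact ⇒ List ⇒ h a

h a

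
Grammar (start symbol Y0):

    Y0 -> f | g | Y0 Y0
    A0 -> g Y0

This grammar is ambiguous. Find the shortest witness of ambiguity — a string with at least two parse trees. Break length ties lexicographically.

f f f

length 1: no string has ≥2 trees
length 2: no string has ≥2 trees
length 3: f f f has 2 parse trees

Two derivations of f f f:
  Y0 ⇒ Y0 Y0 ⇒ f Y0 ⇒ f Y0 Y0 ⇒ f f Y0 ⇒ f f f
  Y0 ⇒ Y0 Y0 ⇒ Y0 Y0 Y0 ⇒ f Y0 Y0 ⇒ f f Y0 ⇒ f f f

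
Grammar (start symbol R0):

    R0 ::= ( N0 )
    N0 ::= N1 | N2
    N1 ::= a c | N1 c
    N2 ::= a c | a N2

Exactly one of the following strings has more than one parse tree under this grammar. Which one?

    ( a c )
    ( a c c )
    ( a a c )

( a c )

( a c ): 2 trees
( a c c ): 1 tree
( a a c ): 1 tree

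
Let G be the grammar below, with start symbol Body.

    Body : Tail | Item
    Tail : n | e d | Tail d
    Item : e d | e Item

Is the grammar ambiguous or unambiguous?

Witness: e d

Derivation 1: Body ⇒ Tail ⇒ e d
Derivation 2: Body ⇒ Item ⇒ e d

Two distinct leftmost derivations for the same string.

Ambiguous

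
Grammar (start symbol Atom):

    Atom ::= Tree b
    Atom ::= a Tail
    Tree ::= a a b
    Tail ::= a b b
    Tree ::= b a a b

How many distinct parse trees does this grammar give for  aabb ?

Parse trees for aabb:
  [Atom [Tree a a b] b]
  [Atom a [Tail a b b]]

2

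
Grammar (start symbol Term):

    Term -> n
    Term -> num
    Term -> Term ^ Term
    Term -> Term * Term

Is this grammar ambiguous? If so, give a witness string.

Witness: n * n * n

Derivation 1: Term ⇒ Term * Term ⇒ n * Term ⇒ n * Term * Term ⇒ n * n * Term ⇒ n * n * n
Derivation 2: Term ⇒ Term * Term ⇒ Term * Term * Term ⇒ n * Term * Term ⇒ n * n * Term ⇒ n * n * n

Two distinct leftmost derivations for the same string.

Ambiguous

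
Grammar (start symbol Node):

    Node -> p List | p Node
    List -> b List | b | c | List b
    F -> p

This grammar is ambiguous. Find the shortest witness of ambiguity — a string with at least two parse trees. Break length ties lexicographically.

p b b

length 2: no string has ≥2 trees
length 3: p b b has 2 parse trees

Two derivations of p b b:
  Node ⇒ p List ⇒ p b List ⇒ p b b
  Node ⇒ p List ⇒ p List b ⇒ p b b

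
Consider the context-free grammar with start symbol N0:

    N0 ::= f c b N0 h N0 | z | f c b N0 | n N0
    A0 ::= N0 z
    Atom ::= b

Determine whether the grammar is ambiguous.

Ambiguous

Witness: f c b f c b z h z

Derivation 1: N0 ⇒ f c b N0 h N0 ⇒ f c b f c b N0 h N0 ⇒ f c b f c b z h N0 ⇒ f c b f c b z h z
Derivation 2: N0 ⇒ f c b N0 ⇒ f c b f c b N0 h N0 ⇒ f c b f c b z h N0 ⇒ f c b f c b z h z

Two distinct leftmost derivations for the same string.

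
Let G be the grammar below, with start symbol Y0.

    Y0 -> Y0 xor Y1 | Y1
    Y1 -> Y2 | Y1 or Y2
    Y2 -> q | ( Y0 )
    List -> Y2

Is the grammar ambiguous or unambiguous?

Only Y0, Y1, Y2 are reachable from Y0; ignoring the rest: This is a standard precedence ladder (Y0 over Y1 over Y2), with each level left-recursive on its own operator ('xor' at Y0, 'or' at Y1). That structure is LR(1), hence unambiguous.

Unambiguous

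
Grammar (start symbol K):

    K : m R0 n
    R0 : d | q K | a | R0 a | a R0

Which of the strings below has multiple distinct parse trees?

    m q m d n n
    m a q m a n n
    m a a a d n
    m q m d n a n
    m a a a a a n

m a a a a a n

m q m d n n: 1 tree
m a q m a n n: 1 tree
m a a a d n: 1 tree
m q m d n a n: 1 tree
m a a a a a n: 16 trees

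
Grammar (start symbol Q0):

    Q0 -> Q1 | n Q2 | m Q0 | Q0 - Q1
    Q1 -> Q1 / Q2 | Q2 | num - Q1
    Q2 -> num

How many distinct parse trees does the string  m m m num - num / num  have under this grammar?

6

Parse trees for m m m num - num / num:
  [Q0 m [Q0 m [Q0 m [Q0 [Q1 [Q1 num - [Q1 [Q2 num]]] / [Q2 num]]]]]]
  [Q0 m [Q0 m [Q0 m [Q0 [Q1 num - [Q1 [Q1 [Q2 num]] / [Q2 num]]]]]]]
  [Q0 m [Q0 m [Q0 m [Q0 [Q0 [Q1 [Q2 num]]] - [Q1 [Q1 [Q2 num]] / [Q2 num]]]]]]
  [Q0 m [Q0 m [Q0 [Q0 m [Q0 [Q1 [Q2 num]]]] - [Q1 [Q1 [Q2 num]] / [Q2 num]]]]]
  [Q0 m [Q0 [Q0 m [Q0 m [Q0 [Q1 [Q2 num]]]]] - [Q1 [Q1 [Q2 num]] / [Q2 num]]]]
  [Q0 [Q0 m [Q0 m [Q0 m [Q0 [Q1 [Q2 num]]]]]] - [Q1 [Q1 [Q2 num]] / [Q2 num]]]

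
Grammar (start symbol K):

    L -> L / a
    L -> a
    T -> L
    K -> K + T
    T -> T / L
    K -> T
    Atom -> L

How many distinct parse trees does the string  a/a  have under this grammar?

2

Parse trees for a/a:
  [K [T [L [L a] / a]]]
  [K [T [T [L a]] / [L a]]]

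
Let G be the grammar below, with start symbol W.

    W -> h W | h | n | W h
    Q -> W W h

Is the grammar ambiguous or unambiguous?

Ambiguous

Witness: h h

Derivation 1: W ⇒ h W ⇒ h h
Derivation 2: W ⇒ W h ⇒ h h

Two distinct leftmost derivations for the same string.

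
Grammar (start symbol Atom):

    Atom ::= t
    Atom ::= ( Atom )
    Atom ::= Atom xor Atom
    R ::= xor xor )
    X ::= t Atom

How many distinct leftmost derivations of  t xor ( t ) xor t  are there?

2

Parse trees for t xor ( t ) xor t:
  [Atom [Atom t] xor [Atom [Atom ( [Atom t] )] xor [Atom t]]]
  [Atom [Atom [Atom t] xor [Atom ( [Atom t] )]] xor [Atom t]]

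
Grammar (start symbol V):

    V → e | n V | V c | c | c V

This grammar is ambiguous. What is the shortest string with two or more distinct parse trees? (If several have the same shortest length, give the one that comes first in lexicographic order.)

c c

length 1: no string has ≥2 trees
length 2: c c has 2 parse trees

Two derivations of c c:
  V ⇒ V c ⇒ c c
  V ⇒ c V ⇒ c c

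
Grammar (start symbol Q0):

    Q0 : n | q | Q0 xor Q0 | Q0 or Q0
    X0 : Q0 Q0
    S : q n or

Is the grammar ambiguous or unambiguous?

Ambiguous

Witness: n or n or n

Derivation 1: Q0 ⇒ Q0 or Q0 ⇒ n or Q0 ⇒ n or Q0 or Q0 ⇒ n or n or Q0 ⇒ n or n or n
Derivation 2: Q0 ⇒ Q0 or Q0 ⇒ Q0 or Q0 or Q0 ⇒ n or Q0 or Q0 ⇒ n or n or Q0 ⇒ n or n or n

Two distinct leftmost derivations for the same string.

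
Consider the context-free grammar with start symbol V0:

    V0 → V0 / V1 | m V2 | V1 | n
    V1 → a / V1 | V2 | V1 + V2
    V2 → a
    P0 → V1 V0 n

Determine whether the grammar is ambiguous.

Ambiguous

Witness: a / a

Derivation 1: V0 ⇒ V0 / V1 ⇒ V1 / V1 ⇒ V2 / V1 ⇒ a / V1 ⇒ a / V2 ⇒ a / a
Derivation 2: V0 ⇒ V1 ⇒ a / V1 ⇒ a / V2 ⇒ a / a

Two distinct leftmost derivations for the same string.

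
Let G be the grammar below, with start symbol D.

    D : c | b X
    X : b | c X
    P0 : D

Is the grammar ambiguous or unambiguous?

Unambiguous

Only D, X are reachable from D; ignoring the rest: Each reachable nonterminal has at most one production per leading terminal, and all productions are right-linear; the derivation is determined token-by-token.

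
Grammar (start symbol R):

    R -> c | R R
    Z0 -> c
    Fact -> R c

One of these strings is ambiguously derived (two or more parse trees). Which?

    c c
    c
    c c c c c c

c c c c c c

c c: 1 tree
c: 1 tree
c c c c c c: 42 trees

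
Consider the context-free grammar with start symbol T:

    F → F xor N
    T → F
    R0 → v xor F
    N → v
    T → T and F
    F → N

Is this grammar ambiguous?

Unambiguous

(R0 is unreachable from T, so its rules don't affect L(T).) T → T and F | F  ;  F → F xor N | N  — a left-associative chain with N at the bottom. Each string factors uniquely by precedence.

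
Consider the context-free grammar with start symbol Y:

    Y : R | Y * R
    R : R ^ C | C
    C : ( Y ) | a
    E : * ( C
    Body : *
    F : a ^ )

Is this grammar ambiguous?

Unambiguous

(E, Body, F are unreachable from Y, so their rules don't affect L(Y).) The grammar is stratified — Y handles '*' (left-recursive), R handles '^', C atoms. Each operator has a fixed associativity and precedence level, so every string has one parse.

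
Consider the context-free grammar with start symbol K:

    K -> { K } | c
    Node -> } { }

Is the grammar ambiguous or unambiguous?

Only K is reachable from K; ignoring the rest: Each string is a nest of matched brackets around a single atom. An opening bracket forces the recursive rule; an atom forces the base rule.

Unambiguous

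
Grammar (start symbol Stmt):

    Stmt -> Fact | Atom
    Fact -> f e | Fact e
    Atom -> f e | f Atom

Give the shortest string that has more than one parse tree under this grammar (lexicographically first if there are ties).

f e

length 2: f e has 2 parse trees

Two derivations of f e:
  Stmt ⇒ Fact ⇒ f e
  Stmt ⇒ Atom ⇒ f e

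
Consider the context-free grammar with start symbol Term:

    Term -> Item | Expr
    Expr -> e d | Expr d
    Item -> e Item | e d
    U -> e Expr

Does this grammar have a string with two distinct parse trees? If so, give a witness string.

Witness: e d

Derivation 1: Term ⇒ Item ⇒ e d
Derivation 2: Term ⇒ Expr ⇒ e d

Two distinct leftmost derivations for the same string.

Ambiguous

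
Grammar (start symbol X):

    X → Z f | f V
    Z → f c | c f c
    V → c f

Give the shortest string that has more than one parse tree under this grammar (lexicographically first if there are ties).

f c f

length 3: f c f has 2 parse trees

Two derivations of f c f:
  X ⇒ Z f ⇒ f c f
  X ⇒ f V ⇒ f c f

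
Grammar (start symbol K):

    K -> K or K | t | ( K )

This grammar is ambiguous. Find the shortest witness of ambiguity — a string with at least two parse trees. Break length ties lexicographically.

t or t or t

length 1: no string has ≥2 trees
length 3: no string has ≥2 trees
length 5: t or t or t has 2 parse trees

Two derivations of t or t or t:
  K ⇒ K or K ⇒ K or K or K ⇒ t or K or K ⇒ t or t or K ⇒ t or t or t
  K ⇒ K or K ⇒ t or K ⇒ t or K or K ⇒ t or t or K ⇒ t or t or t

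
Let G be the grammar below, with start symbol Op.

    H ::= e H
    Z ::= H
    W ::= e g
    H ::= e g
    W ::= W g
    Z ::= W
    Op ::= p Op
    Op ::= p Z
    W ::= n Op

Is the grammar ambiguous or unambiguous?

Witness: p e g

Derivation 1: Op ⇒ p Z ⇒ p H ⇒ p e g
Derivation 2: Op ⇒ p Z ⇒ p W ⇒ p e g

Two distinct leftmost derivations for the same string.

Ambiguous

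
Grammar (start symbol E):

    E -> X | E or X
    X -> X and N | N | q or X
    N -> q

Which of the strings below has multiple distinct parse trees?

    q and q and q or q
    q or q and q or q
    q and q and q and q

q or q and q or q

q and q and q or q: 1 tree
q or q and q or q: 3 trees
q and q and q and q: 1 tree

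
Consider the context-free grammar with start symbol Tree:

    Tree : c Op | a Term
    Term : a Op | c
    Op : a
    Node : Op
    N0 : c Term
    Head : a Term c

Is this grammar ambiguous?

(Node, N0, Head are unreachable from Tree, so their rules don't affect L(Tree).) The reachable rules are right-linear with at most one rule per (nonterminal, next-terminal) pair. Each input token forces the next rule, so parsing is deterministic.

Unambiguous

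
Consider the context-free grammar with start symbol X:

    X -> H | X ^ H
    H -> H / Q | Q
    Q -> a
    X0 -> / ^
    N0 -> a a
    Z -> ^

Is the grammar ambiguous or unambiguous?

Unambiguous

(X0, N0, Z are unreachable from X, so their rules don't affect L(X).) X → X ^ H | H  ;  H → H / Q | Q  — a left-associative chain with Q at the bottom. Each string factors uniquely by precedence.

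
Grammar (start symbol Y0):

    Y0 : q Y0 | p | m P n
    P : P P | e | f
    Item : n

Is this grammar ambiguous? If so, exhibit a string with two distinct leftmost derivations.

Ambiguous

Witness: m e e e n

Derivation 1: Y0 ⇒ m P n ⇒ m P P n ⇒ m P P P n ⇒ m e P P n ⇒ m e e P n ⇒ m e e e n
Derivation 2: Y0 ⇒ m P n ⇒ m P P n ⇒ m e P n ⇒ m e P P n ⇒ m e e P n ⇒ m e e e n

Two distinct leftmost derivations for the same string.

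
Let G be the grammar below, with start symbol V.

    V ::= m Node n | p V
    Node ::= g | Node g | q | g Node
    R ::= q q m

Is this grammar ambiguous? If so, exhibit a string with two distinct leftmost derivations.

Ambiguous

Witness: m g g n

Derivation 1: V ⇒ m Node n ⇒ m Node g n ⇒ m g g n
Derivation 2: V ⇒ m Node n ⇒ m g Node n ⇒ m g g n

Two distinct leftmost derivations for the same string.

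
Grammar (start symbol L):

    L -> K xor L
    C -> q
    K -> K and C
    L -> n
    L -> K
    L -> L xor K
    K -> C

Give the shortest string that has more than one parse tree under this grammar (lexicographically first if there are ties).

q xor q

length 1: no string has ≥2 trees
length 3: q xor q has 2 parse trees

Two derivations of q xor q:
  L ⇒ K xor L ⇒ C xor L ⇒ q xor L ⇒ q xor K ⇒ q xor C ⇒ q xor q
  L ⇒ L xor K ⇒ K xor K ⇒ C xor K ⇒ q xor K ⇒ q xor C ⇒ q xor q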